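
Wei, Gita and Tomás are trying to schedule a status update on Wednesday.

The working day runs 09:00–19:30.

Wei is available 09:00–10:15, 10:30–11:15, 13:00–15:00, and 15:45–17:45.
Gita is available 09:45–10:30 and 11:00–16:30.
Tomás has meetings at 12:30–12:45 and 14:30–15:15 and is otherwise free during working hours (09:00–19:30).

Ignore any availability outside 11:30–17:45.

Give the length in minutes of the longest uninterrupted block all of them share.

90 minutes

Tomás free within 09:00–19:30: 09:00–12:30, 12:45–14:30, 15:15–19:30.
Wei ∩ Gita: 09:45–10:15, 11:00–11:15, 13:00–15:00, 15:45–16:30.
Wei ∩ Gita ∩ Tomás: 09:45–10:15, 11:00–11:15, 13:00–14:30, 15:45–16:30.
Restricted to 11:30–17:45: 13:00–14:30, 15:45–16:30.
Common window lengths: 90, 45 min; longest is 90.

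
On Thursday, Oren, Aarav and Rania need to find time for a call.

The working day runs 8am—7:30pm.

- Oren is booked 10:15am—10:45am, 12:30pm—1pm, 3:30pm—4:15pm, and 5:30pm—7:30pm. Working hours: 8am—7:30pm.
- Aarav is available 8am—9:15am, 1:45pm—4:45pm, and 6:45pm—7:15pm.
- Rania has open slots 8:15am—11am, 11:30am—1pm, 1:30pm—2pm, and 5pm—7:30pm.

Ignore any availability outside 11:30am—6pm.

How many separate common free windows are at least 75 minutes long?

Oren free within 08:00–19:30: 08:00–10:15, 10:45–12:30, 13:00–15:30, 16:15–17:30.
Oren ∩ Aarav: 08:00–09:15, 13:45–15:30, 16:15–16:45.
Oren ∩ Aarav ∩ Rania: 08:15–09:15, 13:45–14:00.
Restricted to 11:30–18:00: 13:45–14:00.
Windows ≥ 75 min: (none).
That's 0 windows.

0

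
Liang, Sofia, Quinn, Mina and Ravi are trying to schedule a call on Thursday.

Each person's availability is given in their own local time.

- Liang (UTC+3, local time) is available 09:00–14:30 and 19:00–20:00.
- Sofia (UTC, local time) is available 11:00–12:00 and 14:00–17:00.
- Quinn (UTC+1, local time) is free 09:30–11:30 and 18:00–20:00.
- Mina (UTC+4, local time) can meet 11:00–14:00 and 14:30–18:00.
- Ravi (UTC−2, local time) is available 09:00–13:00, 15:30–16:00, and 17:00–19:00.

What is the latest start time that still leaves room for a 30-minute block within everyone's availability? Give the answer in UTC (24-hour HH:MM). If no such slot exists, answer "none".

Liang → UTC: 06:00–11:30, 16:00–17:00.
Sofia → UTC: 11:00–12:00, 14:00–17:00.
Quinn → UTC: 08:30–10:30, 17:00–19:00.
Mina → UTC: 07:00–10:00, 10:30–14:00.
Ravi → UTC: 11:00–15:00, 17:30–18:00, 19:00–21:00.
Liang ∩ Sofia: 11:00–11:30, 16:00–17:00.
Liang ∩ Sofia ∩ Quinn: (none).
Liang ∩ Sofia ∩ Quinn ∩ Mina: (none).
Liang ∩ Sofia ∩ Quinn ∩ Mina ∩ Ravi: (none).
Windows ≥ 30 min: (none).

none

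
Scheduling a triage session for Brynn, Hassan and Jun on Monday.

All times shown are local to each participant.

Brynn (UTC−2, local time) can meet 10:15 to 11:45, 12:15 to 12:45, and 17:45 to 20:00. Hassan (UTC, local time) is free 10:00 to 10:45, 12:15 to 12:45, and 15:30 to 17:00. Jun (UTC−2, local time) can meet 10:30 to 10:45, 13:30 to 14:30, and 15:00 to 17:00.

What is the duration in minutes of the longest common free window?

Brynn → UTC: 12:15–13:45, 14:15–14:45, 19:45–22:00.
Hassan → UTC: 10:00–10:45, 12:15–12:45, 15:30–17:00.
Jun → UTC: 12:30–12:45, 15:30–16:30, 17:00–19:00.
Brynn ∩ Hassan: 12:15–12:45.
Brynn ∩ Hassan ∩ Jun: 12:30–12:45.
Single common window of 15 minutes.

15 minutes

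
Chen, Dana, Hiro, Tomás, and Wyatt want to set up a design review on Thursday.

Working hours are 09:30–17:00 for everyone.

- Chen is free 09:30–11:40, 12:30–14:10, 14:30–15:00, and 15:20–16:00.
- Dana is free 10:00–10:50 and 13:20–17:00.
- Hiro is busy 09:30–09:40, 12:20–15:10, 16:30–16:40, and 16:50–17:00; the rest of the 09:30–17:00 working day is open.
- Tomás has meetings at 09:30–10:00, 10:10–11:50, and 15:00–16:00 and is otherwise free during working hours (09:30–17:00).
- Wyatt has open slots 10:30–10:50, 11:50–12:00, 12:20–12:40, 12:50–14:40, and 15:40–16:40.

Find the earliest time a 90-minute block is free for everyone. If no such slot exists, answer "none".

Hiro free within 09:30–17:00: 09:40–12:20, 15:10–16:30, 16:40–16:50.
Tomás free within 09:30–17:00: 10:00–10:10, 11:50–15:00, 16:00–17:00.
Chen ∩ Dana: 10:00–10:50, 13:20–14:10, 14:30–15:00, 15:20–16:00.
Chen ∩ Dana ∩ Hiro: 10:00–10:50, 15:20–16:00.
Chen ∩ Dana ∩ Hiro ∩ Tomás: 10:00–10:10.
Chen ∩ Dana ∩ Hiro ∩ Tomás ∩ Wyatt: (none).
Windows ≥ 90 min: (none).

none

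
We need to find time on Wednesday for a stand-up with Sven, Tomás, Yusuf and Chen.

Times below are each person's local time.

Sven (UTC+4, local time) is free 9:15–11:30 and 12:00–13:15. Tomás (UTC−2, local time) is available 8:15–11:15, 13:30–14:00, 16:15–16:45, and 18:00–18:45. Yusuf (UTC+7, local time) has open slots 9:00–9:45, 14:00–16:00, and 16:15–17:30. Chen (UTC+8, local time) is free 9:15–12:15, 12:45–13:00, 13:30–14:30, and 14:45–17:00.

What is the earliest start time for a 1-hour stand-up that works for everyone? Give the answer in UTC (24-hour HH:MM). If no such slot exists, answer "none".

Sven → UTC: 05:15–07:30, 08:00–09:15.
Tomás → UTC: 10:15–13:15, 15:30–16:00, 18:15–18:45, 20:00–20:45.
Yusuf → UTC: 02:00–02:45, 07:00–09:00, 09:15–10:30.
Chen → UTC: 01:15–04:15, 04:45–05:00, 05:30–06:30, 06:45–09:00.
Sven ∩ Tomás: (none).
Sven ∩ Tomás ∩ Yusuf: (none).
Sven ∩ Tomás ∩ Yusuf ∩ Chen: (none).
Windows ≥ 60 min: (none).

none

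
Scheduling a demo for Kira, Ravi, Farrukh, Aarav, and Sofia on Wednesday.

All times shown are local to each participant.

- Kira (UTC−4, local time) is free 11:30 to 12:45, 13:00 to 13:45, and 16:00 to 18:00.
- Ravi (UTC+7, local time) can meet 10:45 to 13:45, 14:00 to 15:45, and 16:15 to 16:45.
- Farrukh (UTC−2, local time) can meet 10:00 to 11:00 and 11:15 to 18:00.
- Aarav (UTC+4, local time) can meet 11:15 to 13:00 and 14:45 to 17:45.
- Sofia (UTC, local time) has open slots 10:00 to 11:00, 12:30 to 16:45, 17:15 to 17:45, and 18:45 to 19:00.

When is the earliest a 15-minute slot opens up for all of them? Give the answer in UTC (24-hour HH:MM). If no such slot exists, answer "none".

Kira → UTC: 15:30–16:45, 17:00–17:45, 20:00–22:00.
Ravi → UTC: 03:45–06:45, 07:00–08:45, 09:15–09:45.
Farrukh → UTC: 12:00–13:00, 13:15–20:00.
Aarav → UTC: 07:15–09:00, 10:45–13:45.
Sofia → UTC: 10:00–11:00, 12:30–16:45, 17:15–17:45, 18:45–19:00.
Kira ∩ Ravi: (none).
Kira ∩ Ravi ∩ Farrukh: (none).
Kira ∩ Ravi ∩ Farrukh ∩ Aarav: (none).
Kira ∩ Ravi ∩ Farrukh ∩ Aarav ∩ Sofia: (none).
Windows ≥ 15 min: (none).

none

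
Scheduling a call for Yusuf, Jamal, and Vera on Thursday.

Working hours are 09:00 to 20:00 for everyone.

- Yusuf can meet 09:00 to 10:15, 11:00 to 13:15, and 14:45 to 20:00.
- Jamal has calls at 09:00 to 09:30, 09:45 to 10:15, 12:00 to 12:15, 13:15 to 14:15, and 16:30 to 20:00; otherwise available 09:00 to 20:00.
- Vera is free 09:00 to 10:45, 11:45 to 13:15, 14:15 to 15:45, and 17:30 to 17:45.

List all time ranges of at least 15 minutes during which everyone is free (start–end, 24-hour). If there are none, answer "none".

09:30–09:45, 11:45–12:00, 12:15–13:15, 14:45–15:45

Jamal free within 09:00–20:00: 09:30–09:45, 10:15–12:00, 12:15–13:15, 14:15–16:30.
Yusuf ∩ Jamal: 09:30–09:45, 11:00–12:00, 12:15–13:15, 14:45–16:30.
Yusuf ∩ Jamal ∩ Vera: 09:30–09:45, 11:45–12:00, 12:15–13:15, 14:45–15:45.
Windows ≥ 15 min: 09:30–09:45, 11:45–12:00, 12:15–13:15, 14:45–15:45.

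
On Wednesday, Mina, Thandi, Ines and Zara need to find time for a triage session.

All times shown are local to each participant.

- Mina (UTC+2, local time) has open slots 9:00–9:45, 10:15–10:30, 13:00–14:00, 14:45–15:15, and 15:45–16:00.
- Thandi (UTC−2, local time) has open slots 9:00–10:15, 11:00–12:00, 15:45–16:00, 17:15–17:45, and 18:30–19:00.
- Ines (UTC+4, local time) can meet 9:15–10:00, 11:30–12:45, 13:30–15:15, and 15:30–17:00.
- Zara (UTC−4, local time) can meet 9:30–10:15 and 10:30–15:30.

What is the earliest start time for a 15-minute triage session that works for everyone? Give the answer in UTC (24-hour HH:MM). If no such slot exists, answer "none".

none

Mina → UTC: 07:00–07:45, 08:15–08:30, 11:00–12:00, 12:45–13:15, 13:45–14:00.
Thandi → UTC: 11:00–12:15, 13:00–14:00, 17:45–18:00, 19:15–19:45, 20:30–21:00.
Ines → UTC: 05:15–06:00, 07:30–08:45, 09:30–11:15, 11:30–13:00.
Zara → UTC: 13:30–14:15, 14:30–19:30.
Mina ∩ Thandi: 11:00–12:00, 13:00–13:15, 13:45–14:00.
Mina ∩ Thandi ∩ Ines: 11:00–11:15, 11:30–12:00.
Mina ∩ Thandi ∩ Ines ∩ Zara: (none).
Windows ≥ 15 min: (none).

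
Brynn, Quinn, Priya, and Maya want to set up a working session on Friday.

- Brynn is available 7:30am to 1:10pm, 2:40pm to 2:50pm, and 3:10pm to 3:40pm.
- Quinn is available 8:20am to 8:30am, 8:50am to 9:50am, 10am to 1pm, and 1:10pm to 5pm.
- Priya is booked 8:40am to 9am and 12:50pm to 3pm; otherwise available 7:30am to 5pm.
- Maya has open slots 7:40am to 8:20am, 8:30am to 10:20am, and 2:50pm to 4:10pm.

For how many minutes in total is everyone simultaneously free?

100 minutes

Priya free within 07:30–17:00: 07:30–08:40, 09:00–12:50, 15:00–17:00.
Brynn ∩ Quinn: 08:20–08:30, 08:50–09:50, 10:00–13:00, 14:40–14:50, 15:10–15:40.
Brynn ∩ Quinn ∩ Priya: 08:20–08:30, 09:00–09:50, 10:00–12:50, 15:10–15:40.
Brynn ∩ Quinn ∩ Priya ∩ Maya: 09:00–09:50, 10:00–10:20, 15:10–15:40.
Total common minutes: 50 + 20 + 30 = 100.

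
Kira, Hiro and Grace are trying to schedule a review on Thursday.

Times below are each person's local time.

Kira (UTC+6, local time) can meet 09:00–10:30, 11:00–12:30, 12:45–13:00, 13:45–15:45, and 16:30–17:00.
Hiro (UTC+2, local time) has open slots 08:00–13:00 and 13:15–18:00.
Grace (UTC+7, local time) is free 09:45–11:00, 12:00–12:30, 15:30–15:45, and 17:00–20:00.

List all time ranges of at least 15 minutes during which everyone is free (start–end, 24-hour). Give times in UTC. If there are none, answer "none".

Kira → UTC: 03:00–04:30, 05:00–06:30, 06:45–07:00, 07:45–09:45, 10:30–11:00.
Hiro → UTC: 06:00–11:00, 11:15–16:00.
Grace → UTC: 02:45–04:00, 05:00–05:30, 08:30–08:45, 10:00–13:00.
Kira ∩ Hiro: 06:00–06:30, 06:45–07:00, 07:45–09:45, 10:30–11:00.
Kira ∩ Hiro ∩ Grace: 08:30–08:45, 10:30–11:00.
Windows ≥ 15 min: 08:30–08:45, 10:30–11:00.

08:30–08:45, 10:30–11:00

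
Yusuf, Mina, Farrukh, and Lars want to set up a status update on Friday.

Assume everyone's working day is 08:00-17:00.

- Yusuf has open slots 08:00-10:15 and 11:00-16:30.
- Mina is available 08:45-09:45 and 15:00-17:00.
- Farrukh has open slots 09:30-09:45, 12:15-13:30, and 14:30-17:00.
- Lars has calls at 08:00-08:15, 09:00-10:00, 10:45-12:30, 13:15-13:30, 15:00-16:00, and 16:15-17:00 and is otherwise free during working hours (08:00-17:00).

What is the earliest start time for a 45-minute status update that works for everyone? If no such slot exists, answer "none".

Lars free within 08:00–17:00: 08:15–09:00, 10:00–10:45, 12:30–13:15, 13:30–15:00, 16:00–16:15.
Yusuf ∩ Mina: 08:45–09:45, 15:00–16:30.
Yusuf ∩ Mina ∩ Farrukh: 09:30–09:45, 15:00–16:30.
Yusuf ∩ Mina ∩ Farrukh ∩ Lars: 16:00–16:15.
Windows ≥ 45 min: (none).

none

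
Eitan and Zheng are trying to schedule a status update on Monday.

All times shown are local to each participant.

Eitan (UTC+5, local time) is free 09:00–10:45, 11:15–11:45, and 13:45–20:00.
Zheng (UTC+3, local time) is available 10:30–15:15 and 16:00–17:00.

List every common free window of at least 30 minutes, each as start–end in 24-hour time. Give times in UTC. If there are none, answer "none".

08:45–12:15, 13:00–14:00

Eitan → UTC: 04:00–05:45, 06:15–06:45, 08:45–15:00.
Zheng → UTC: 07:30–12:15, 13:00–14:00.
Eitan ∩ Zheng: 08:45–12:15, 13:00–14:00.
Windows ≥ 30 min: 08:45–12:15, 13:00–14:00.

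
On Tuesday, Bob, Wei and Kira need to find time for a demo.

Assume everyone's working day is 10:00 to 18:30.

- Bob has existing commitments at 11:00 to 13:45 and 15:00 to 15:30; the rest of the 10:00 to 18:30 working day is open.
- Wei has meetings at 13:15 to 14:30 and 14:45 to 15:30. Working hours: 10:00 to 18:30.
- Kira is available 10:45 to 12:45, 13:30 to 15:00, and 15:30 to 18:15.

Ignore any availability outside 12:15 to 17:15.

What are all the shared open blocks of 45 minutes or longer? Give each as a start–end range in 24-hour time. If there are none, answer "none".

15:30–17:15

Bob free within 10:00–18:30: 10:00–11:00, 13:45–15:00, 15:30–18:30.
Wei free within 10:00–18:30: 10:00–13:15, 14:30–14:45, 15:30–18:30.
Bob ∩ Wei: 10:00–11:00, 14:30–14:45, 15:30–18:30.
Bob ∩ Wei ∩ Kira: 10:45–11:00, 14:30–14:45, 15:30–18:15.
Restricted to 12:15–17:15: 14:30–14:45, 15:30–17:15.
Windows ≥ 45 min: 15:30–17:15.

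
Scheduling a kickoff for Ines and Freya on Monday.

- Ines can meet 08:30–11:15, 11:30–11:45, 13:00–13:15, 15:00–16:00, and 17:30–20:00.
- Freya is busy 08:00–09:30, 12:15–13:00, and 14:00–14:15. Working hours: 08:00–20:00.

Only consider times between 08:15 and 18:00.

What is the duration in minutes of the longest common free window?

105 minutes

Freya free within 08:00–20:00: 09:30–12:15, 13:00–14:00, 14:15–20:00.
Ines ∩ Freya: 09:30–11:15, 11:30–11:45, 13:00–13:15, 15:00–16:00, 17:30–20:00.
Restricted to 08:15–18:00: 09:30–11:15, 11:30–11:45, 13:00–13:15, 15:00–16:00, 17:30–18:00.
Common window lengths: 105, 15, 15, 60, 30 min; longest is 105.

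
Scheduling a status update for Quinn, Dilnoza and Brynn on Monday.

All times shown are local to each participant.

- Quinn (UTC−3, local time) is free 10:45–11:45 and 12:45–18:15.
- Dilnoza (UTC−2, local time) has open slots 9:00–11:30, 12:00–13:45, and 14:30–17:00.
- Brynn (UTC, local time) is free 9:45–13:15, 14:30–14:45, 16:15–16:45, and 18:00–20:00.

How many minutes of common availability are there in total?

90 minutes

Quinn → UTC: 13:45–14:45, 15:45–21:15.
Dilnoza → UTC: 11:00–13:30, 14:00–15:45, 16:30–19:00.
Brynn → UTC: 09:45–13:15, 14:30–14:45, 16:15–16:45, 18:00–20:00.
Quinn ∩ Dilnoza: 14:00–14:45, 16:30–19:00.
Quinn ∩ Dilnoza ∩ Brynn: 14:30–14:45, 16:30–16:45, 18:00–19:00.
Total common minutes: 15 + 15 + 60 = 90.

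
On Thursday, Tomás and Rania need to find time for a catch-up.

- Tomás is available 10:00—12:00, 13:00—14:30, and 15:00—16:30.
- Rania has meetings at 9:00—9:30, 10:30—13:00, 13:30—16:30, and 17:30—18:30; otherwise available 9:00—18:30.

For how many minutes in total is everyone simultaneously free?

60 minutes

Rania free within 09:00–18:30: 09:30–10:30, 13:00–13:30, 16:30–17:30.
Tomás ∩ Rania: 10:00–10:30, 13:00–13:30.
Total common minutes: 30 + 30 = 60.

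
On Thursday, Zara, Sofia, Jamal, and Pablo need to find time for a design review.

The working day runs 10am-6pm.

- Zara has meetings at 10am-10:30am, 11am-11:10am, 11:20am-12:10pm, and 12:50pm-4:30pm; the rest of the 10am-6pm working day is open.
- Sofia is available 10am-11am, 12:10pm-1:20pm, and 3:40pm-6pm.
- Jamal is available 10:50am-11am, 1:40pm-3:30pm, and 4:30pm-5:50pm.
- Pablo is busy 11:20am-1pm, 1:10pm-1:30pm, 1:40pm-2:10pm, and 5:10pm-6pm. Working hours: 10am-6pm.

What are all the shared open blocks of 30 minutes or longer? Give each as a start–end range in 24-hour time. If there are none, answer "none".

16:30–17:10

Zara free within 10:00–18:00: 10:30–11:00, 11:10–11:20, 12:10–12:50, 16:30–18:00.
Pablo free within 10:00–18:00: 10:00–11:20, 13:00–13:10, 13:30–13:40, 14:10–17:10.
Zara ∩ Sofia: 10:30–11:00, 12:10–12:50, 16:30–18:00.
Zara ∩ Sofia ∩ Jamal: 10:50–11:00, 16:30–17:50.
Zara ∩ Sofia ∩ Jamal ∩ Pablo: 10:50–11:00, 16:30–17:10.
Windows ≥ 30 min: 16:30–17:10.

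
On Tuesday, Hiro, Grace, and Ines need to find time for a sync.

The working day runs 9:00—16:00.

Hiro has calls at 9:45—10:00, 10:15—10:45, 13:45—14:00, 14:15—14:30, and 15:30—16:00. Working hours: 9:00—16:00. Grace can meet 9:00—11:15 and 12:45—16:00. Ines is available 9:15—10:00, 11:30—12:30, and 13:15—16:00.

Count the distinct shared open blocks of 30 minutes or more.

Hiro free within 09:00–16:00: 09:00–09:45, 10:00–10:15, 10:45–13:45, 14:00–14:15, 14:30–15:30.
Hiro ∩ Grace: 09:00–09:45, 10:00–10:15, 10:45–11:15, 12:45–13:45, 14:00–14:15, 14:30–15:30.
Hiro ∩ Grace ∩ Ines: 09:15–09:45, 13:15–13:45, 14:00–14:15, 14:30–15:30.
Windows ≥ 30 min: 09:15–09:45, 13:15–13:45, 14:30–15:30.
That's 3 windows.

3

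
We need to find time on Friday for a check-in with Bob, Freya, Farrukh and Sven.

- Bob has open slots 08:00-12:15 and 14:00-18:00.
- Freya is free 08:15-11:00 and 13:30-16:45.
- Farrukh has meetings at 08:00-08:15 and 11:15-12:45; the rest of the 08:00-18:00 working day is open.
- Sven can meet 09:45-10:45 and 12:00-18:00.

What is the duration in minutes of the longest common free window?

Farrukh free within 08:00–18:00: 08:15–11:15, 12:45–18:00.
Bob ∩ Freya: 08:15–11:00, 14:00–16:45.
Bob ∩ Freya ∩ Farrukh: 08:15–11:00, 14:00–16:45.
Bob ∩ Freya ∩ Farrukh ∩ Sven: 09:45–10:45, 14:00–16:45.
Common window lengths: 60, 165 min; longest is 165.

165 minutes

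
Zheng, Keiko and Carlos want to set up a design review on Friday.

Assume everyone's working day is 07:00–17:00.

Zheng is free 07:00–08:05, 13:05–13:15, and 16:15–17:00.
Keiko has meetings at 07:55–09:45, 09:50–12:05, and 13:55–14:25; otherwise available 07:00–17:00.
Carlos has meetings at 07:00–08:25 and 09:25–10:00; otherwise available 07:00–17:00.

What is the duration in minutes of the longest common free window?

45 minutes

Keiko free within 07:00–17:00: 07:00–07:55, 09:45–09:50, 12:05–13:55, 14:25–17:00.
Carlos free within 07:00–17:00: 08:25–09:25, 10:00–17:00.
Zheng ∩ Keiko: 07:00–07:55, 13:05–13:15, 16:15–17:00.
Zheng ∩ Keiko ∩ Carlos: 13:05–13:15, 16:15–17:00.
Common window lengths: 10, 45 min; longest is 45.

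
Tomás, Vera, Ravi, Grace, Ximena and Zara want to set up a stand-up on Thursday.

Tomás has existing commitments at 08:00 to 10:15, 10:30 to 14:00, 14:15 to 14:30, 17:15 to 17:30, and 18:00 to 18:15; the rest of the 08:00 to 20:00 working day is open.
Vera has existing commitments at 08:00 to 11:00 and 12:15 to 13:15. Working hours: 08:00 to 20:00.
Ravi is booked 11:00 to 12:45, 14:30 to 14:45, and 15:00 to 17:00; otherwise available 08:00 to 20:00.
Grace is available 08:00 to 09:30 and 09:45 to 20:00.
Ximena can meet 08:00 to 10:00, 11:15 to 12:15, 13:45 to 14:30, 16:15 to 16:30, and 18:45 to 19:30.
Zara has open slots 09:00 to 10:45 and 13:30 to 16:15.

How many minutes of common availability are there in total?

Tomás free within 08:00–20:00: 10:15–10:30, 14:00–14:15, 14:30–17:15, 17:30–18:00, 18:15–20:00.
Vera free within 08:00–20:00: 11:00–12:15, 13:15–20:00.
Ravi free within 08:00–20:00: 08:00–11:00, 12:45–14:30, 14:45–15:00, 17:00–20:00.
Tomás ∩ Vera: 14:00–14:15, 14:30–17:15, 17:30–18:00, 18:15–20:00.
Tomás ∩ Vera ∩ Ravi: 14:00–14:15, 14:45–15:00, 17:00–17:15, 17:30–18:00, 18:15–20:00.
Tomás ∩ Vera ∩ Ravi ∩ Grace: 14:00–14:15, 14:45–15:00, 17:00–17:15, 17:30–18:00, 18:15–20:00.
Tomás ∩ Vera ∩ Ravi ∩ Grace ∩ Ximena: 14:00–14:15, 18:45–19:30.
Tomás ∩ Vera ∩ Ravi ∩ Grace ∩ Ximena ∩ Zara: 14:00–14:15.
Total common minutes: 15.

15 minutes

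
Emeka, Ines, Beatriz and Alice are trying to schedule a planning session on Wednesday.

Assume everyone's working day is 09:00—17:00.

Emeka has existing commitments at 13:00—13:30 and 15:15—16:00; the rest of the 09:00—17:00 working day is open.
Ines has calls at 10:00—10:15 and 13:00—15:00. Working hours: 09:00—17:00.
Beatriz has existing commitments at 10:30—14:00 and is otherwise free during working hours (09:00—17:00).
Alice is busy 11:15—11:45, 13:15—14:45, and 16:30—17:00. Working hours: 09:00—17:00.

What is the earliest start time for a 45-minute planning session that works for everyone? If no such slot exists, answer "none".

09:00

Emeka free within 09:00–17:00: 09:00–13:00, 13:30–15:15, 16:00–17:00.
Ines free within 09:00–17:00: 09:00–10:00, 10:15–13:00, 15:00–17:00.
Beatriz free within 09:00–17:00: 09:00–10:30, 14:00–17:00.
Alice free within 09:00–17:00: 09:00–11:15, 11:45–13:15, 14:45–16:30.
Emeka ∩ Ines: 09:00–10:00, 10:15–13:00, 15:00–15:15, 16:00–17:00.
Emeka ∩ Ines ∩ Beatriz: 09:00–10:00, 10:15–10:30, 15:00–15:15, 16:00–17:00.
Emeka ∩ Ines ∩ Beatriz ∩ Alice: 09:00–10:00, 10:15–10:30, 15:00–15:15, 16:00–16:30.
Windows ≥ 45 min: 09:00–10:00.
Earliest such window starts at 09:00.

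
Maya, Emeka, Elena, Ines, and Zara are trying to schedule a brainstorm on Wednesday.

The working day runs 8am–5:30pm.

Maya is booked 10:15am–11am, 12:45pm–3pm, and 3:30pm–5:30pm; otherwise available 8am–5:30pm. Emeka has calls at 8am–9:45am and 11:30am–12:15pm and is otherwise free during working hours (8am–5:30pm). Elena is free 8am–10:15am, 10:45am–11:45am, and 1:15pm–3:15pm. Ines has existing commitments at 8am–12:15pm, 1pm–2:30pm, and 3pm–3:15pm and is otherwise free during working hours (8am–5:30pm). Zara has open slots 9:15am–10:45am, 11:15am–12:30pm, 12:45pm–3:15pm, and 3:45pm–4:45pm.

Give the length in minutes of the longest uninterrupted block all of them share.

0 minutes

Maya free within 08:00–17:30: 08:00–10:15, 11:00–12:45, 15:00–15:30.
Emeka free within 08:00–17:30: 09:45–11:30, 12:15–17:30.
Ines free within 08:00–17:30: 12:15–13:00, 14:30–15:00, 15:15–17:30.
Maya ∩ Emeka: 09:45–10:15, 11:00–11:30, 12:15–12:45, 15:00–15:30.
Maya ∩ Emeka ∩ Elena: 09:45–10:15, 11:00–11:30, 15:00–15:15.
Maya ∩ Emeka ∩ Elena ∩ Ines: (none).
Maya ∩ Emeka ∩ Elena ∩ Ines ∩ Zara: (none).
No common window.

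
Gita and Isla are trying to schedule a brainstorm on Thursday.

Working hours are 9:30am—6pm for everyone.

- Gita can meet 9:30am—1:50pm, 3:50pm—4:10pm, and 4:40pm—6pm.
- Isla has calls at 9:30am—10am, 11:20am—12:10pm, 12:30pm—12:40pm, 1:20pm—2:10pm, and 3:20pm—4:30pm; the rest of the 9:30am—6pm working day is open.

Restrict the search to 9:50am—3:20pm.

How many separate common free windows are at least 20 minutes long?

Isla free within 09:30–18:00: 10:00–11:20, 12:10–12:30, 12:40–13:20, 14:10–15:20, 16:30–18:00.
Gita ∩ Isla: 10:00–11:20, 12:10–12:30, 12:40–13:20, 16:40–18:00.
Restricted to 09:50–15:20: 10:00–11:20, 12:10–12:30, 12:40–13:20.
Windows ≥ 20 min: 10:00–11:20, 12:10–12:30, 12:40–13:20.
That's 3 windows.

3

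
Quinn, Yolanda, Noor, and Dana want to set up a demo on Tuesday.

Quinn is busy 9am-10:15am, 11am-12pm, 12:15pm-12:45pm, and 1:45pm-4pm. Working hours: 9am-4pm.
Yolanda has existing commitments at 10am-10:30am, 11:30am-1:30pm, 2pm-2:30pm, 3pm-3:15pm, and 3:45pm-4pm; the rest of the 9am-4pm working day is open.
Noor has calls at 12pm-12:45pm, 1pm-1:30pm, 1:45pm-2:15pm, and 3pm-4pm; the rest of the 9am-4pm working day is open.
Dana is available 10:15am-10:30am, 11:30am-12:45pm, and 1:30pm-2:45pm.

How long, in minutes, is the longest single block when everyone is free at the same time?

Quinn free within 09:00–16:00: 10:15–11:00, 12:00–12:15, 12:45–13:45.
Yolanda free within 09:00–16:00: 09:00–10:00, 10:30–11:30, 13:30–14:00, 14:30–15:00, 15:15–15:45.
Noor free within 09:00–16:00: 09:00–12:00, 12:45–13:00, 13:30–13:45, 14:15–15:00.
Quinn ∩ Yolanda: 10:30–11:00, 13:30–13:45.
Quinn ∩ Yolanda ∩ Noor: 10:30–11:00, 13:30–13:45.
Quinn ∩ Yolanda ∩ Noor ∩ Dana: 13:30–13:45.
Single common window of 15 minutes.

15 minutes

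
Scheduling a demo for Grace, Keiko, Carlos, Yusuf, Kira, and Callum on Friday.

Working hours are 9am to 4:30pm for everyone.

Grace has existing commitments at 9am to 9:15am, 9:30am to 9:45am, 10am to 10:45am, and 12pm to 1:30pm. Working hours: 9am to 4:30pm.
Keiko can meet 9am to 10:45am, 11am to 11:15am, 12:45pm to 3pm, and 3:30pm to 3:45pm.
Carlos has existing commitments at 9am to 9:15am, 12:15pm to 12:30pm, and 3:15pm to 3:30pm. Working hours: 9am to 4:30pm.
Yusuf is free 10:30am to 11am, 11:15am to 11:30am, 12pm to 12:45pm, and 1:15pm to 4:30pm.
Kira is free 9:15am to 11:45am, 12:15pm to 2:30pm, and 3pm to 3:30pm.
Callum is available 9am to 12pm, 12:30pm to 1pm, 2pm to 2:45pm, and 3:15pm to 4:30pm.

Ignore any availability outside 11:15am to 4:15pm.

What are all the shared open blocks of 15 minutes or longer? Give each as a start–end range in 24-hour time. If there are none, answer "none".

Grace free within 09:00–16:30: 09:15–09:30, 09:45–10:00, 10:45–12:00, 13:30–16:30.
Carlos free within 09:00–16:30: 09:15–12:15, 12:30–15:15, 15:30–16:30.
Grace ∩ Keiko: 09:15–09:30, 09:45–10:00, 11:00–11:15, 13:30–15:00, 15:30–15:45.
Grace ∩ Keiko ∩ Carlos: 09:15–09:30, 09:45–10:00, 11:00–11:15, 13:30–15:00, 15:30–15:45.
Grace ∩ Keiko ∩ Carlos ∩ Yusuf: 13:30–15:00, 15:30–15:45.
Grace ∩ Keiko ∩ Carlos ∩ Yusuf ∩ Kira: 13:30–14:30.
Grace ∩ Keiko ∩ Carlos ∩ Yusuf ∩ Kira ∩ Callum: 14:00–14:30.
Restricted to 11:15–16:15: 14:00–14:30.
Windows ≥ 15 min: 14:00–14:30.

14:00–14:30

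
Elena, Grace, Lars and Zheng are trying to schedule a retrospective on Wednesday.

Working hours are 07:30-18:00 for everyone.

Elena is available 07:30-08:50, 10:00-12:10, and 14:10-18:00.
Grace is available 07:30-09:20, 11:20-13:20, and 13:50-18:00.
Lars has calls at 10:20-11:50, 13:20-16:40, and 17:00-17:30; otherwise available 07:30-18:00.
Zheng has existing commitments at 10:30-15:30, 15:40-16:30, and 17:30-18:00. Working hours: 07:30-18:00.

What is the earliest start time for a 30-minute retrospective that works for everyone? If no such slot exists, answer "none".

07:30

Lars free within 07:30–18:00: 07:30–10:20, 11:50–13:20, 16:40–17:00, 17:30–18:00.
Zheng free within 07:30–18:00: 07:30–10:30, 15:30–15:40, 16:30–17:30.
Elena ∩ Grace: 07:30–08:50, 11:20–12:10, 14:10–18:00.
Elena ∩ Grace ∩ Lars: 07:30–08:50, 11:50–12:10, 16:40–17:00, 17:30–18:00.
Elena ∩ Grace ∩ Lars ∩ Zheng: 07:30–08:50, 16:40–17:00.
Windows ≥ 30 min: 07:30–08:50.
Earliest such window starts at 07:30.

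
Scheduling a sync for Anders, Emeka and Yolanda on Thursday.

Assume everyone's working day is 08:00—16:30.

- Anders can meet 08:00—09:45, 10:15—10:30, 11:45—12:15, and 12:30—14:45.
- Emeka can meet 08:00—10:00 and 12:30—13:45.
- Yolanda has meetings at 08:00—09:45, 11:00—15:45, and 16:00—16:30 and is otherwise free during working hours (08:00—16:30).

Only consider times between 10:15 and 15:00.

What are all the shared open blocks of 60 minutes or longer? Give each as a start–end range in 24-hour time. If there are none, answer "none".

none

Yolanda free within 08:00–16:30: 09:45–11:00, 15:45–16:00.
Anders ∩ Emeka: 08:00–09:45, 12:30–13:45.
Anders ∩ Emeka ∩ Yolanda: (none).
Restricted to 10:15–15:00: (none).
Windows ≥ 60 min: (none).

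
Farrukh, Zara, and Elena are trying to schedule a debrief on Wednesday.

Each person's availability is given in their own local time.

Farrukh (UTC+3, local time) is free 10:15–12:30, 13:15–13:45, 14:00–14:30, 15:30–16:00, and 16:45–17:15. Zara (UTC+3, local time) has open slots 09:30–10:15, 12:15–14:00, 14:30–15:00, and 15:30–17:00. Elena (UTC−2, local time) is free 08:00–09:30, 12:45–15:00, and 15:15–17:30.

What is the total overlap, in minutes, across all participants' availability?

30 minutes

Farrukh → UTC: 07:15–09:30, 10:15–10:45, 11:00–11:30, 12:30–13:00, 13:45–14:15.
Zara → UTC: 06:30–07:15, 09:15–11:00, 11:30–12:00, 12:30–14:00.
Elena → UTC: 10:00–11:30, 14:45–17:00, 17:15–19:30.
Farrukh ∩ Zara: 09:15–09:30, 10:15–10:45, 12:30–13:00, 13:45–14:00.
Farrukh ∩ Zara ∩ Elena: 10:15–10:45.
Total common minutes: 30.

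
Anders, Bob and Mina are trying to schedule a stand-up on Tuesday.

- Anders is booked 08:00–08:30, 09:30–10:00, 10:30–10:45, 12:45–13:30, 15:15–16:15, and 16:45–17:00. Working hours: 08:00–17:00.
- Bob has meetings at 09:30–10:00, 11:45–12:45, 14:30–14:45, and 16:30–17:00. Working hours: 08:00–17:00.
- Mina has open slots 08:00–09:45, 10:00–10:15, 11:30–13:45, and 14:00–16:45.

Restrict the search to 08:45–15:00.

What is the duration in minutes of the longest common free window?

Anders free within 08:00–17:00: 08:30–09:30, 10:00–10:30, 10:45–12:45, 13:30–15:15, 16:15–16:45.
Bob free within 08:00–17:00: 08:00–09:30, 10:00–11:45, 12:45–14:30, 14:45–16:30.
Anders ∩ Bob: 08:30–09:30, 10:00–10:30, 10:45–11:45, 13:30–14:30, 14:45–15:15, 16:15–16:30.
Anders ∩ Bob ∩ Mina: 08:30–09:30, 10:00–10:15, 11:30–11:45, 13:30–13:45, 14:00–14:30, 14:45–15:15, 16:15–16:30.
Restricted to 08:45–15:00: 08:45–09:30, 10:00–10:15, 11:30–11:45, 13:30–13:45, 14:00–14:30, 14:45–15:00.
Common window lengths: 45, 15, 15, 15, 30, 15 min; longest is 45.

45 minutes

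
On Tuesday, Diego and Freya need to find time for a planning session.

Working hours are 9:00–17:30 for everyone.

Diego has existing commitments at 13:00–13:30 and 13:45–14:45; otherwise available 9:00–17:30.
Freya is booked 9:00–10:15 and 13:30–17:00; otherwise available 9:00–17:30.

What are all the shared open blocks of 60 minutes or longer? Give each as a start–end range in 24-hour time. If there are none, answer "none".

10:15–13:00

Diego free within 09:00–17:30: 09:00–13:00, 13:30–13:45, 14:45–17:30.
Freya free within 09:00–17:30: 10:15–13:30, 17:00–17:30.
Diego ∩ Freya: 10:15–13:00, 17:00–17:30.
Windows ≥ 60 min: 10:15–13:00.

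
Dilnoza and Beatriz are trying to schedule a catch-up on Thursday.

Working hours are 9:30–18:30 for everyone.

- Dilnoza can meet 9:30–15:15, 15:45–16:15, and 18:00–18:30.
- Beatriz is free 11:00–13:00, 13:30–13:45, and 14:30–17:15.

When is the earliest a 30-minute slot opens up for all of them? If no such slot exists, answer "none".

11:00

Dilnoza ∩ Beatriz: 11:00–13:00, 13:30–13:45, 14:30–15:15, 15:45–16:15.
Windows ≥ 30 min: 11:00–13:00, 14:30–15:15, 15:45–16:15.
Earliest such window starts at 11:00.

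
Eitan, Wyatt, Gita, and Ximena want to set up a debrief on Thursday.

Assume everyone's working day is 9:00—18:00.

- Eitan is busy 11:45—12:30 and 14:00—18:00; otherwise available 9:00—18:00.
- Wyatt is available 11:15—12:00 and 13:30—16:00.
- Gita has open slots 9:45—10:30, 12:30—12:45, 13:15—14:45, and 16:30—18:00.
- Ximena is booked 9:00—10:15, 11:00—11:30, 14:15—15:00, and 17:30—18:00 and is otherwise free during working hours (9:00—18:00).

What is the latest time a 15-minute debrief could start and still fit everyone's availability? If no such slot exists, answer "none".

13:45

Eitan free within 09:00–18:00: 09:00–11:45, 12:30–14:00.
Ximena free within 09:00–18:00: 10:15–11:00, 11:30–14:15, 15:00–17:30.
Eitan ∩ Wyatt: 11:15–11:45, 13:30–14:00.
Eitan ∩ Wyatt ∩ Gita: 13:30–14:00.
Eitan ∩ Wyatt ∩ Gita ∩ Ximena: 13:30–14:00.
Windows ≥ 15 min: 13:30–14:00.
Latest start in the last window 13:30–14:00 is 14:00 − 15 min = 13:45.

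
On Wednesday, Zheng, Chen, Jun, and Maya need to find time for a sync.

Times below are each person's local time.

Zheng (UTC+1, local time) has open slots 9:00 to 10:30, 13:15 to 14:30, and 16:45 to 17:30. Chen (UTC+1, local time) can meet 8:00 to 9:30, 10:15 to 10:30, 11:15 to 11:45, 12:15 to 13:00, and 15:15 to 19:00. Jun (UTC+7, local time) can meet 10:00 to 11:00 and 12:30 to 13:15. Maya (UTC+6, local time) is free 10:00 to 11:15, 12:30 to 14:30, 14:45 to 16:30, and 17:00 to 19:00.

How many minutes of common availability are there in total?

0 minutes

Zheng → UTC: 08:00–09:30, 12:15–13:30, 15:45–16:30.
Chen → UTC: 07:00–08:30, 09:15–09:30, 10:15–10:45, 11:15–12:00, 14:15–18:00.
Jun → UTC: 03:00–04:00, 05:30–06:15.
Maya → UTC: 04:00–05:15, 06:30–08:30, 08:45–10:30, 11:00–13:00.
Zheng ∩ Chen: 08:00–08:30, 09:15–09:30, 15:45–16:30.
Zheng ∩ Chen ∩ Jun: (none).
Zheng ∩ Chen ∩ Jun ∩ Maya: (none).
Total common minutes: 0.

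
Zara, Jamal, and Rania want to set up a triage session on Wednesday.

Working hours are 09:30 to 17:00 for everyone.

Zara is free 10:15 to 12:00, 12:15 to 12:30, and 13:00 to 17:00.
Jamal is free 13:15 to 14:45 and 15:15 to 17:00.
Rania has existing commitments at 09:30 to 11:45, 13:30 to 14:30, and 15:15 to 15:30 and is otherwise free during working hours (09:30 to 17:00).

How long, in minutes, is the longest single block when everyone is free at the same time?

Rania free within 09:30–17:00: 11:45–13:30, 14:30–15:15, 15:30–17:00.
Zara ∩ Jamal: 13:15–14:45, 15:15–17:00.
Zara ∩ Jamal ∩ Rania: 13:15–13:30, 14:30–14:45, 15:30–17:00.
Common window lengths: 15, 15, 90 min; longest is 90.

90 minutes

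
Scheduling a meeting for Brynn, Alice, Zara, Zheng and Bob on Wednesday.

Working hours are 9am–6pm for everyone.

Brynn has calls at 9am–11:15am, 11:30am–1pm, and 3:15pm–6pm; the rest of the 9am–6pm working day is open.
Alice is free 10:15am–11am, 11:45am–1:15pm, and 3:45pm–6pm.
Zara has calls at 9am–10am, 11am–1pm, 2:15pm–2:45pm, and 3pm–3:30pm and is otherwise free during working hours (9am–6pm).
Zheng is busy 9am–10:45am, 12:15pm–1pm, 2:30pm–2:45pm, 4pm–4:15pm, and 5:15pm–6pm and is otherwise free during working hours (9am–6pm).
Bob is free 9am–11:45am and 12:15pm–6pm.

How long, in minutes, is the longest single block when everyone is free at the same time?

15 minutes

Brynn free within 09:00–18:00: 11:15–11:30, 13:00–15:15.
Zara free within 09:00–18:00: 10:00–11:00, 13:00–14:15, 14:45–15:00, 15:30–18:00.
Zheng free within 09:00–18:00: 10:45–12:15, 13:00–14:30, 14:45–16:00, 16:15–17:15.
Brynn ∩ Alice: 13:00–13:15.
Brynn ∩ Alice ∩ Zara: 13:00–13:15.
Brynn ∩ Alice ∩ Zara ∩ Zheng: 13:00–13:15.
Brynn ∩ Alice ∩ Zara ∩ Zheng ∩ Bob: 13:00–13:15.
Single common window of 15 minutes.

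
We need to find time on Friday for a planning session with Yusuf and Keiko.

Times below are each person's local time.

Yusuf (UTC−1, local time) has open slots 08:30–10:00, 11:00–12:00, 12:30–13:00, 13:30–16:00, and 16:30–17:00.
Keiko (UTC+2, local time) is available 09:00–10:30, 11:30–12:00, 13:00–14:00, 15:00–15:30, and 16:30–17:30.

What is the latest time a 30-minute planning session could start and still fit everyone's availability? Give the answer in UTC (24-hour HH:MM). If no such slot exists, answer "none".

Yusuf → UTC: 09:30–11:00, 12:00–13:00, 13:30–14:00, 14:30–17:00, 17:30–18:00.
Keiko → UTC: 07:00–08:30, 09:30–10:00, 11:00–12:00, 13:00–13:30, 14:30–15:30.
Yusuf ∩ Keiko: 09:30–10:00, 14:30–15:30.
Windows ≥ 30 min: 09:30–10:00, 14:30–15:30.
Latest start in the last window 14:30–15:30 is 15:30 − 30 min = 15:00.

15:00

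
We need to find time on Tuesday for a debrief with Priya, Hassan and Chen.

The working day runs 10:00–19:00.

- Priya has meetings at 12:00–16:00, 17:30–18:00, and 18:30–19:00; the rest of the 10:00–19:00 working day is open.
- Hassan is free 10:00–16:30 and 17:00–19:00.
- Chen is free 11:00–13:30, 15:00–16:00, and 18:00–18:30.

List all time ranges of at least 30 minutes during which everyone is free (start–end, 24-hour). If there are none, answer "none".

Priya free within 10:00–19:00: 10:00–12:00, 16:00–17:30, 18:00–18:30.
Priya ∩ Hassan: 10:00–12:00, 16:00–16:30, 17:00–17:30, 18:00–18:30.
Priya ∩ Hassan ∩ Chen: 11:00–12:00, 18:00–18:30.
Windows ≥ 30 min: 11:00–12:00, 18:00–18:30.

11:00–12:00, 18:00–18:30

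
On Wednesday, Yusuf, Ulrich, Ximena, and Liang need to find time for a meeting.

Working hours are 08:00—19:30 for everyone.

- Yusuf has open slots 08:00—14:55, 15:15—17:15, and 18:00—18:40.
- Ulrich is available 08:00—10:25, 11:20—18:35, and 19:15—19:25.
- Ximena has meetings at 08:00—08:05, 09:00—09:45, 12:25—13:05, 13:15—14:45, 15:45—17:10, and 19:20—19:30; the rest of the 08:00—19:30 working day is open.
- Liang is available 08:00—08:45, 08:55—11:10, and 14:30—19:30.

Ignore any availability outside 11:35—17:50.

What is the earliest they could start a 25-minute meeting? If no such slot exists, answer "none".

Ximena free within 08:00–19:30: 08:05–09:00, 09:45–12:25, 13:05–13:15, 14:45–15:45, 17:10–19:20.
Yusuf ∩ Ulrich: 08:00–10:25, 11:20–14:55, 15:15–17:15, 18:00–18:35.
Yusuf ∩ Ulrich ∩ Ximena: 08:05–09:00, 09:45–10:25, 11:20–12:25, 13:05–13:15, 14:45–14:55, 15:15–15:45, 17:10–17:15, 18:00–18:35.
Yusuf ∩ Ulrich ∩ Ximena ∩ Liang: 08:05–08:45, 08:55–09:00, 09:45–10:25, 14:45–14:55, 15:15–15:45, 17:10–17:15, 18:00–18:35.
Restricted to 11:35–17:50: 14:45–14:55, 15:15–15:45, 17:10–17:15.
Windows ≥ 25 min: 15:15–15:45.
Earliest such window starts at 15:15.

15:15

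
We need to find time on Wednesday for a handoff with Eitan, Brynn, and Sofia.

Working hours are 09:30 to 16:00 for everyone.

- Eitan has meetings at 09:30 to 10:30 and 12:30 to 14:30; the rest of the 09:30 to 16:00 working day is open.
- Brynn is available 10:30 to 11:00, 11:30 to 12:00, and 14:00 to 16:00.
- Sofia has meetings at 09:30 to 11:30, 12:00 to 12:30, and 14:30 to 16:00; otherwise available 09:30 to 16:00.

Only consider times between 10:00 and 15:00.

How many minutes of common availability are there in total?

Eitan free within 09:30–16:00: 10:30–12:30, 14:30–16:00.
Sofia free within 09:30–16:00: 11:30–12:00, 12:30–14:30.
Eitan ∩ Brynn: 10:30–11:00, 11:30–12:00, 14:30–16:00.
Eitan ∩ Brynn ∩ Sofia: 11:30–12:00.
Restricted to 10:00–15:00: 11:30–12:00.
Total common minutes: 30.

30 minutes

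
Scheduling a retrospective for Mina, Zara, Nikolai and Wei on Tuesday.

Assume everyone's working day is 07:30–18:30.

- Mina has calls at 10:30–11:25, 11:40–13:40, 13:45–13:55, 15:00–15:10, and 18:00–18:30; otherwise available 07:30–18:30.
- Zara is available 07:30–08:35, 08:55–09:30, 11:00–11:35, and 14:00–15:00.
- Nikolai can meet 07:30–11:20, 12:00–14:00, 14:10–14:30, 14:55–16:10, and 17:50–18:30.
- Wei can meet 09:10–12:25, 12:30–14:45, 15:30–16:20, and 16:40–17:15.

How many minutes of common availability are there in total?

40 minutes

Mina free within 07:30–18:30: 07:30–10:30, 11:25–11:40, 13:40–13:45, 13:55–15:00, 15:10–18:00.
Mina ∩ Zara: 07:30–08:35, 08:55–09:30, 11:25–11:35, 14:00–15:00.
Mina ∩ Zara ∩ Nikolai: 07:30–08:35, 08:55–09:30, 14:10–14:30, 14:55–15:00.
Mina ∩ Zara ∩ Nikolai ∩ Wei: 09:10–09:30, 14:10–14:30.
Total common minutes: 20 + 20 = 40.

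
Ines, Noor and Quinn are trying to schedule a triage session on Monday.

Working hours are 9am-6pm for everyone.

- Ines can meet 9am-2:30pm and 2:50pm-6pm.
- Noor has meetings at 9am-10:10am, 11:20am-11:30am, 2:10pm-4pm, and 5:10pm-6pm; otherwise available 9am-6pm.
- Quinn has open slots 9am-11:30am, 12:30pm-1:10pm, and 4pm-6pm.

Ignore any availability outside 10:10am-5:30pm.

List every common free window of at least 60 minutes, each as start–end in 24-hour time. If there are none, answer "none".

10:10–11:20, 16:00–17:10

Noor free within 09:00–18:00: 10:10–11:20, 11:30–14:10, 16:00–17:10.
Ines ∩ Noor: 10:10–11:20, 11:30–14:10, 16:00–17:10.
Ines ∩ Noor ∩ Quinn: 10:10–11:20, 12:30–13:10, 16:00–17:10.
Restricted to 10:10–17:30: 10:10–11:20, 12:30–13:10, 16:00–17:10.
Windows ≥ 60 min: 10:10–11:20, 16:00–17:10.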